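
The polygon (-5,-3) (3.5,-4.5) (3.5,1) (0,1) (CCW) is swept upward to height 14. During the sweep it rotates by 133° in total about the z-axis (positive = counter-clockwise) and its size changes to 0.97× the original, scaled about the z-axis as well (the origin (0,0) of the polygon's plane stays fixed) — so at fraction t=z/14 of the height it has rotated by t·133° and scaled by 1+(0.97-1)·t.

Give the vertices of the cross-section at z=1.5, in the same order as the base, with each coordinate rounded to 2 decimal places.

Cross-section at z=1.5: (-4.09,-4.13) (4.49,-3.49) (3.14,1.82) (-0.25,0.97)

t = z/height = 1.5/14 = 0.107143
s = 1 + (scale-1)·z/height = 1 + (0.97-1)·1.5/14 = 0.996786
θ = twist·z/height = 133°·1.5/14 = 14.2500° = 0.248709 rad
cos θ = 0.969231, sin θ = 0.246153 (intermediates below are computed at full precision and shown rounded to 5 d.p.)
v1: (-5,-3) → rotate → (-4.10769,-4.13846) → ×s → (-4.09449,-4.12516) → (-4.09,-4.13)
v2: (3.5,-4.5) → rotate → (4.50000,-3.50000) → ×s → (4.48553,-3.48875) → (4.49,-3.49)
v3: (3.5,1) → rotate → (3.14615,1.83077) → ×s → (3.13604,1.82488) → (3.14,1.82)
v4: (0,1) → rotate → (-0.24615,0.96923) → ×s → (-0.24536,0.96612) → (-0.25,0.97)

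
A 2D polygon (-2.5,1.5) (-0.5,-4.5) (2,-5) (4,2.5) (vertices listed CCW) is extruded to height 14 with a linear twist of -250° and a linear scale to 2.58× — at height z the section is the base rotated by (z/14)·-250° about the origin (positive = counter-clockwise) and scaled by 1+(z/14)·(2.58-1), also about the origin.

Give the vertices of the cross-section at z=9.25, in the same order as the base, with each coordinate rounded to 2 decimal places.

t = z/height = 9.25/14 = 0.660714
s = 1 + (scale-1)·z/height = 1 + (2.58-1)·9.25/14 = 2.043929
θ = twist·z/height = -250°·9.25/14 = -165.1786° = -2.882910 rad
cos θ = -0.966728, sin θ = -0.255807 (intermediates below are computed at full precision and shown rounded to 5 d.p.)
v1: (-2.5,1.5) → rotate → (2.80053,-0.81057) → ×s → (5.72408,-1.65675) → (5.72,-1.66)
v2: (-0.5,-4.5) → rotate → (-0.66777,4.47818) → ×s → (-1.36487,9.15308) → (-1.36,9.15)
v3: (2,-5) → rotate → (-3.21249,4.32202) → ×s → (-6.56610,8.83391) → (-6.57,8.83)
v4: (4,2.5) → rotate → (-3.22739,-3.44005) → ×s → (-6.59656,-7.03121) → (-6.60,-7.03)

Cross-section at z=9.25: (5.72,-1.66) (-1.36,9.15) (-6.57,8.83) (-6.60,-7.03)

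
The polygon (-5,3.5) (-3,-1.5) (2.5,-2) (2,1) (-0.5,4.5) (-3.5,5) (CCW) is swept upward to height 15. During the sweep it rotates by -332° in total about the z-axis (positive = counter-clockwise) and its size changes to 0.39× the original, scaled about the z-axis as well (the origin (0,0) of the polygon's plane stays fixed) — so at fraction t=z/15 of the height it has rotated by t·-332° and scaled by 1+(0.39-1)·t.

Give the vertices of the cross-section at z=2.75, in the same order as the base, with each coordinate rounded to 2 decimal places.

Cross-section at z=2.75: (0.55,5.39) (-2.46,1.68) (-0.47,-2.80) (1.64,-1.12) (3.27,2.33) (2.37,4.88)

t = z/height = 2.75/15 = 0.183333
s = 1 + (scale-1)·z/height = 1 + (0.39-1)·2.75/15 = 0.888167
θ = twist·z/height = -332°·2.75/15 = -60.8667° = -1.062324 rad
cos θ = 0.486844, sin θ = -0.873489 (intermediates below are computed at full precision and shown rounded to 5 d.p.)
v1: (-5,3.5) → rotate → (0.62299,6.07140) → ×s → (0.55332,5.39241) → (0.55,5.39)
v2: (-3,-1.5) → rotate → (-2.77076,1.89020) → ×s → (-2.46090,1.67881) → (-2.46,1.68)
v3: (2.5,-2) → rotate → (-0.52987,-3.15741) → ×s → (-0.47061,-2.80431) → (-0.47,-2.80)
v4: (2,1) → rotate → (1.84718,-1.26013) → ×s → (1.64060,-1.11921) → (1.64,-1.12)
v5: (-0.5,4.5) → rotate → (3.68728,2.62754) → ×s → (3.27492,2.33369) → (3.27,2.33)
v6: (-3.5,5) → rotate → (2.66349,5.49143) → ×s → (2.36563,4.87731) → (2.37,4.88)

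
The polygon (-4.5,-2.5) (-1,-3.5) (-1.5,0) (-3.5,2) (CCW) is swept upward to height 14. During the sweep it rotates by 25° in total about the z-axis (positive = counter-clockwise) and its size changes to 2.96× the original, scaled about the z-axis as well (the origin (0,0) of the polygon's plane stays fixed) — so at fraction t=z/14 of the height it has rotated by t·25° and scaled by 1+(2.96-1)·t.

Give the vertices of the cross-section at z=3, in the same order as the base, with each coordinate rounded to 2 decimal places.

Cross-section at z=3: (-6.03,-4.13) (-0.95,-5.08) (-2.12,-0.20) (-5.21,2.36)

t = z/height = 3/14 = 0.214286
s = 1 + (scale-1)·z/height = 1 + (2.96-1)·3/14 = 1.420000
θ = twist·z/height = 25°·3/14 = 5.3571° = 0.093500 rad
cos θ = 0.995632, sin θ = 0.093364 (intermediates below are computed at full precision and shown rounded to 5 d.p.)
v1: (-4.5,-2.5) → rotate → (-4.24694,-2.90922) → ×s → (-6.03065,-4.13109) → (-6.03,-4.13)
v2: (-1,-3.5) → rotate → (-0.66886,-3.57808) → ×s → (-0.94978,-5.08087) → (-0.95,-5.08)
v3: (-1.5,0) → rotate → (-1.49345,-0.14005) → ×s → (-2.12070,-0.19886) → (-2.12,-0.20)
v4: (-3.5,2) → rotate → (-3.67144,1.66449) → ×s → (-5.21344,2.36358) → (-5.21,2.36)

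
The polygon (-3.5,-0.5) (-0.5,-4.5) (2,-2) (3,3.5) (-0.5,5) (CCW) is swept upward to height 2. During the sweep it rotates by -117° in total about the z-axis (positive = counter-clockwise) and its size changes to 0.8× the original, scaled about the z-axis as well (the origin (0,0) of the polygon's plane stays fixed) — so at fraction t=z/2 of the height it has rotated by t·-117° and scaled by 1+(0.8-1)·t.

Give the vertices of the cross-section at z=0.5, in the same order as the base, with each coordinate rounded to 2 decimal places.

Cross-section at z=0.5: (-3.13,1.21) (-2.50,-3.50) (0.73,-2.59) (4.11,1.51) (1.91,4.38)

t = z/height = 0.5/2 = 0.25
s = 1 + (scale-1)·z/height = 1 + (0.8-1)·0.5/2 = 0.950000
θ = twist·z/height = -117°·0.5/2 = -29.2500° = -0.510509 rad
cos θ = 0.872496, sin θ = -0.488621 (intermediates below are computed at full precision and shown rounded to 5 d.p.)
v1: (-3.5,-0.5) → rotate → (-3.29805,1.27393) → ×s → (-3.13314,1.21023) → (-3.13,1.21)
v2: (-0.5,-4.5) → rotate → (-2.63504,-3.68192) → ×s → (-2.50329,-3.49783) → (-2.50,-3.50)
v3: (2,-2) → rotate → (0.76775,-2.72223) → ×s → (0.72936,-2.58612) → (0.73,-2.59)
v4: (3,3.5) → rotate → (4.32766,1.58787) → ×s → (4.11128,1.50848) → (4.11,1.51)
v5: (-0.5,5) → rotate → (2.00686,4.60679) → ×s → (1.90652,4.37645) → (1.91,4.38)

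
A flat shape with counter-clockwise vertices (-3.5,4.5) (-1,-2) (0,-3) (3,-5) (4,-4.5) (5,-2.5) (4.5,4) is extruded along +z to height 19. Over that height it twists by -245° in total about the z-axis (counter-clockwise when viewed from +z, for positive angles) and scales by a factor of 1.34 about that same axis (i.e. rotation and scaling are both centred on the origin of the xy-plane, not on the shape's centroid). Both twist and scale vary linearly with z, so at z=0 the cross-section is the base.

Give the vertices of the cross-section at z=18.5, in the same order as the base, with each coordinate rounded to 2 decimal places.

t = z/height = 18.5/19 = 0.973684
s = 1 + (scale-1)·z/height = 1 + (1.34-1)·18.5/19 = 1.331053
θ = twist·z/height = -245°·18.5/19 = -238.5526° = -4.163529 rad
cos θ = -0.521715, sin θ = 0.853120 (intermediates below are computed at full precision and shown rounded to 5 d.p.)
v1: (-3.5,4.5) → rotate → (-2.01304,-5.33364) → ×s → (-2.67946,-7.09935) → (-2.68,-7.10)
v2: (-1,-2) → rotate → (2.22795,0.19031) → ×s → (2.96552,0.25331) → (2.97,0.25)
v3: (0,-3) → rotate → (2.55936,1.56515) → ×s → (3.40664,2.08329) → (3.41,2.08)
v4: (3,-5) → rotate → (2.70045,5.16793) → ×s → (3.59445,6.87879) → (3.59,6.88)
v5: (4,-4.5) → rotate → (1.75218,5.76020) → ×s → (2.33224,7.66713) → (2.33,7.67)
v6: (5,-2.5) → rotate → (-0.47578,5.56989) → ×s → (-0.63328,7.41381) → (-0.63,7.41)
v7: (4.5,4) → rotate → (-5.76020,1.75218) → ×s → (-7.66713,2.33224) → (-7.67,2.33)

Cross-section at z=18.5: (-2.68,-7.10) (2.97,0.25) (3.41,2.08) (3.59,6.88) (2.33,7.67) (-0.63,7.41) (-7.67,2.33)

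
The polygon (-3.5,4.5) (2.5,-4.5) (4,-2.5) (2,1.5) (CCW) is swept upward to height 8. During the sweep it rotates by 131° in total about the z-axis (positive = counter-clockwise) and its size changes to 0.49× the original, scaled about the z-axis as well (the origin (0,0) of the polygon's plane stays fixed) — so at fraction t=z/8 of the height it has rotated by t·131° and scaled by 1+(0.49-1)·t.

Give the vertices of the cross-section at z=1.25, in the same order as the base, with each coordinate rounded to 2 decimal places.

Cross-section at z=1.25: (-4.47,2.75) (3.60,-3.08) (4.25,-0.87) (1.24,1.94)

t = z/height = 1.25/8 = 0.15625
s = 1 + (scale-1)·z/height = 1 + (0.49-1)·1.25/8 = 0.920313
θ = twist·z/height = 131°·1.25/8 = 20.4688° = 0.357247 rad
cos θ = 0.936863, sin θ = 0.349696 (intermediates below are computed at full precision and shown rounded to 5 d.p.)
v1: (-3.5,4.5) → rotate → (-4.85265,2.99195) → ×s → (-4.46596,2.75353) → (-4.47,2.75)
v2: (2.5,-4.5) → rotate → (3.91579,-3.34164) → ×s → (3.60375,-3.07536) → (3.60,-3.08)
v3: (4,-2.5) → rotate → (4.62169,-0.94337) → ×s → (4.25340,-0.86820) → (4.25,-0.87)
v4: (2,1.5) → rotate → (1.34918,2.10469) → ×s → (1.24167,1.93697) → (1.24,1.94)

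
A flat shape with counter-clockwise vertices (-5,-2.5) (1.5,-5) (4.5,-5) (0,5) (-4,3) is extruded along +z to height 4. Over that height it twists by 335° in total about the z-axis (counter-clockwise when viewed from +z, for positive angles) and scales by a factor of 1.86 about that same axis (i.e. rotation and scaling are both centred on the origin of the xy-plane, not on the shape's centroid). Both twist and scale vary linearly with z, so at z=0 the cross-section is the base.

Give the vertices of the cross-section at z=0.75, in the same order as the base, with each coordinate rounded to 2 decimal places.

Cross-section at z=0.75: (-0.07,-6.49) (5.96,-1.10) (7.55,2.00) (-5.16,2.65) (-5.22,-2.54)

t = z/height = 0.75/4 = 0.1875
s = 1 + (scale-1)·z/height = 1 + (1.86-1)·0.75/4 = 1.161250
θ = twist·z/height = 335°·0.75/4 = 62.8125° = 1.096285 rad
cos θ = 0.456904, sin θ = 0.889516 (intermediates below are computed at full precision and shown rounded to 5 d.p.)
v1: (-5,-2.5) → rotate → (-0.06073,-5.58984) → ×s → (-0.07052,-6.49120) → (-0.07,-6.49)
v2: (1.5,-5) → rotate → (5.13294,-0.95025) → ×s → (5.96062,-1.10347) → (5.96,-1.10)
v3: (4.5,-5) → rotate → (6.50365,1.71830) → ×s → (7.55236,1.99538) → (7.55,2.00)
v4: (0,5) → rotate → (-4.44758,2.28452) → ×s → (-5.16475,2.65290) → (-5.16,2.65)
v5: (-4,3) → rotate → (-4.49616,-2.18735) → ×s → (-5.22117,-2.54006) → (-5.22,-2.54)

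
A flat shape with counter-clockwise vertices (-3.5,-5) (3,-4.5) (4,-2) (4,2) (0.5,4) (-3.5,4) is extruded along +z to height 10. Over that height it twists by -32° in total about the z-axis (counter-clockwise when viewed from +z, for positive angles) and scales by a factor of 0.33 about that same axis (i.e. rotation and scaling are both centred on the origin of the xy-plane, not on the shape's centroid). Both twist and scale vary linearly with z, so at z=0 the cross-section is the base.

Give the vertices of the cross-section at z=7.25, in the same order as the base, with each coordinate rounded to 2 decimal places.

t = z/height = 7.25/10 = 0.725
s = 1 + (scale-1)·z/height = 1 + (0.33-1)·7.25/10 = 0.514250
θ = twist·z/height = -32°·7.25/10 = -23.2000° = -0.404916 rad
cos θ = 0.919135, sin θ = -0.393942 (intermediates below are computed at full precision and shown rounded to 5 d.p.)
v1: (-3.5,-5) → rotate → (-5.18668,-3.21688) → ×s → (-2.66725,-1.65428) → (-2.67,-1.65)
v2: (3,-4.5) → rotate → (0.98467,-5.31793) → ×s → (0.50637,-2.73475) → (0.51,-2.73)
v3: (4,-2) → rotate → (2.88866,-3.41404) → ×s → (1.48549,-1.75567) → (1.49,-1.76)
v4: (4,2) → rotate → (4.46443,0.26250) → ×s → (2.29583,0.13499) → (2.30,0.13)
v5: (0.5,4) → rotate → (2.03534,3.47957) → ×s → (1.04667,1.78937) → (1.05,1.79)
v6: (-3.5,4) → rotate → (-1.64121,5.05534) → ×s → (-0.84399,2.59971) → (-0.84,2.60)

Cross-section at z=7.25: (-2.67,-1.65) (0.51,-2.73) (1.49,-1.76) (2.30,0.13) (1.05,1.79) (-0.84,2.60)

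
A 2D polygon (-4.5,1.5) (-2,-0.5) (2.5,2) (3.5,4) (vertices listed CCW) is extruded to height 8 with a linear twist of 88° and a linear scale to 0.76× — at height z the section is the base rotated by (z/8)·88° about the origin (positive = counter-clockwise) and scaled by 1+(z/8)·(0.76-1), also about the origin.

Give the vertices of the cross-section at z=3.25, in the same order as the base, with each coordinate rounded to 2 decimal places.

Cross-section at z=3.25: (-4.09,-1.27) (-1.20,-1.42) (0.78,2.78) (0.45,4.78)

t = z/height = 3.25/8 = 0.40625
s = 1 + (scale-1)·z/height = 1 + (0.76-1)·3.25/8 = 0.902500
θ = twist·z/height = 88°·3.25/8 = 35.7500° = 0.623955 rad
cos θ = 0.811574, sin θ = 0.584250 (intermediates below are computed at full precision and shown rounded to 5 d.p.)
v1: (-4.5,1.5) → rotate → (-4.52846,-1.41176) → ×s → (-4.08693,-1.27412) → (-4.09,-1.27)
v2: (-2,-0.5) → rotate → (-1.33102,-1.57429) → ×s → (-1.20125,-1.42079) → (-1.20,-1.42)
v3: (2.5,2) → rotate → (0.86044,3.08377) → ×s → (0.77654,2.78310) → (0.78,2.78)
v4: (3.5,4) → rotate → (0.50351,5.29117) → ×s → (0.45442,4.77528) → (0.45,4.78)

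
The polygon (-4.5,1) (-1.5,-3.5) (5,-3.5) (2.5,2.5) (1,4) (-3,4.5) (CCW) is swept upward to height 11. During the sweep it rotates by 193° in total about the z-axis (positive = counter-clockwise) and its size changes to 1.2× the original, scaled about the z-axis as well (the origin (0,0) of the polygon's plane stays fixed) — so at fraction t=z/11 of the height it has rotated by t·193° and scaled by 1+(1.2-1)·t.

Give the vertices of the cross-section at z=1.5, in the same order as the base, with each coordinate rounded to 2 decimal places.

Cross-section at z=1.5: (-4.60,-1.13) (0.21,-3.91) (6.20,-0.95) (1.16,3.44) (-0.90,4.14) (-4.81,2.78)

t = z/height = 1.5/11 = 0.136364
s = 1 + (scale-1)·z/height = 1 + (1.2-1)·1.5/11 = 1.027273
θ = twist·z/height = 193°·1.5/11 = 26.3182° = 0.459339 rad
cos θ = 0.896346, sin θ = 0.443356 (intermediates below are computed at full precision and shown rounded to 5 d.p.)
v1: (-4.5,1) → rotate → (-4.47691,-1.09875) → ×s → (-4.59901,-1.12872) → (-4.60,-1.13)
v2: (-1.5,-3.5) → rotate → (0.20723,-3.80224) → ×s → (0.21288,-3.90594) → (0.21,-3.91)
v3: (5,-3.5) → rotate → (6.03347,-0.92043) → ×s → (6.19802,-0.94553) → (6.20,-0.95)
v4: (2.5,2.5) → rotate → (1.13248,3.34925) → ×s → (1.16336,3.44060) → (1.16,3.44)
v5: (1,4) → rotate → (-0.87708,4.02874) → ×s → (-0.90100,4.13861) → (-0.90,4.14)
v6: (-3,4.5) → rotate → (-4.68414,2.70349) → ×s → (-4.81189,2.77722) → (-4.81,2.78)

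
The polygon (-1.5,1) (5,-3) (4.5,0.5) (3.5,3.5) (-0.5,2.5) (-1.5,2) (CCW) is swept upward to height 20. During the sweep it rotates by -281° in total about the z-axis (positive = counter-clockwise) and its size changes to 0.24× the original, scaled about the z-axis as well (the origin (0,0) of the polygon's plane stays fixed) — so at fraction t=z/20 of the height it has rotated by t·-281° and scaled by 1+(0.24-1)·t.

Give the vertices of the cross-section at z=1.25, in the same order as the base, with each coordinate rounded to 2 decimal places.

Cross-section at z=1.25: (-1.07,1.34) (3.68,-4.16) (4.23,-0.84) (4.18,2.17) (0.26,2.41) (-0.79,2.25)

t = z/height = 1.25/20 = 0.0625
s = 1 + (scale-1)·z/height = 1 + (0.24-1)·1.25/20 = 0.952500
θ = twist·z/height = -281°·1.25/20 = -17.5625° = -0.306523 rad
cos θ = 0.953388, sin θ = -0.301746 (intermediates below are computed at full precision and shown rounded to 5 d.p.)
v1: (-1.5,1) → rotate → (-1.12834,1.40601) → ×s → (-1.07474,1.33922) → (-1.07,1.34)
v2: (5,-3) → rotate → (3.86170,-4.36889) → ×s → (3.67827,-4.16137) → (3.68,-4.16)
v3: (4.5,0.5) → rotate → (4.44112,-0.88116) → ×s → (4.23017,-0.83931) → (4.23,-0.84)
v4: (3.5,3.5) → rotate → (4.39297,2.28075) → ×s → (4.18430,2.17241) → (4.18,2.17)
v5: (-0.5,2.5) → rotate → (0.27767,2.53434) → ×s → (0.26448,2.41396) → (0.26,2.41)
v6: (-1.5,2) → rotate → (-0.82659,2.35940) → ×s → (-0.78733,2.24732) → (-0.79,2.25)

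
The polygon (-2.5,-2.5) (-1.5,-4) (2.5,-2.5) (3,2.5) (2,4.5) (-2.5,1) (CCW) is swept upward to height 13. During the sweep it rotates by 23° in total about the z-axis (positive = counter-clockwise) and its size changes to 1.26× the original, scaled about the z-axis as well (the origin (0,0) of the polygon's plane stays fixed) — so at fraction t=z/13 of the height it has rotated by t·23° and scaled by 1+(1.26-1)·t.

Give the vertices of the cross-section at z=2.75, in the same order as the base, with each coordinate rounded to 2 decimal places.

t = z/height = 2.75/13 = 0.211538
s = 1 + (scale-1)·z/height = 1 + (1.26-1)·2.75/13 = 1.055000
θ = twist·z/height = 23°·2.75/13 = 4.8654° = 0.084917 rad
cos θ = 0.996397, sin θ = 0.084815 (intermediates below are computed at full precision and shown rounded to 5 d.p.)
v1: (-2.5,-2.5) → rotate → (-2.27895,-2.70303) → ×s → (-2.40430,-2.85170) → (-2.40,-2.85)
v2: (-1.5,-4) → rotate → (-1.15534,-4.11281) → ×s → (-1.21888,-4.33901) → (-1.22,-4.34)
v3: (2.5,-2.5) → rotate → (2.70303,-2.27895) → ×s → (2.85170,-2.40430) → (2.85,-2.40)
v4: (3,2.5) → rotate → (2.77715,2.74544) → ×s → (2.92990,2.89644) → (2.93,2.90)
v5: (2,4.5) → rotate → (1.61113,4.65342) → ×s → (1.69974,4.90935) → (1.70,4.91)
v6: (-2.5,1) → rotate → (-2.57581,0.78436) → ×s → (-2.71748,0.82750) → (-2.72,0.83)

Cross-section at z=2.75: (-2.40,-2.85) (-1.22,-4.34) (2.85,-2.40) (2.93,2.90) (1.70,4.91) (-2.72,0.83)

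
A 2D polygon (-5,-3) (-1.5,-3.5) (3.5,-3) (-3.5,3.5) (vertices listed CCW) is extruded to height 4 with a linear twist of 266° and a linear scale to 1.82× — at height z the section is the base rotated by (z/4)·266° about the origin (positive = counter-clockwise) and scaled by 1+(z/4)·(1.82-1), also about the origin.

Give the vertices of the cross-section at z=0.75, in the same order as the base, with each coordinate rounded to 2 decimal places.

Cross-section at z=0.75: (-1.07,-6.64) (1.97,-3.93) (5.25,0.86) (-5.69,-0.49)

t = z/height = 0.75/4 = 0.1875
s = 1 + (scale-1)·z/height = 1 + (1.82-1)·0.75/4 = 1.153750
θ = twist·z/height = 266°·0.75/4 = 49.8750° = 0.870483 rad
cos θ = 0.644457, sin θ = 0.764640 (intermediates below are computed at full precision and shown rounded to 5 d.p.)
v1: (-5,-3) → rotate → (-0.92837,-5.75657) → ×s → (-1.07110,-6.64165) → (-1.07,-6.64)
v2: (-1.5,-3.5) → rotate → (1.70955,-3.40256) → ×s → (1.97240,-3.92570) → (1.97,-3.93)
v3: (3.5,-3) → rotate → (4.54952,0.74287) → ×s → (5.24901,0.85709) → (5.25,0.86)
v4: (-3.5,3.5) → rotate → (-4.93184,-0.42064) → ×s → (-5.69011,-0.48531) → (-5.69,-0.49)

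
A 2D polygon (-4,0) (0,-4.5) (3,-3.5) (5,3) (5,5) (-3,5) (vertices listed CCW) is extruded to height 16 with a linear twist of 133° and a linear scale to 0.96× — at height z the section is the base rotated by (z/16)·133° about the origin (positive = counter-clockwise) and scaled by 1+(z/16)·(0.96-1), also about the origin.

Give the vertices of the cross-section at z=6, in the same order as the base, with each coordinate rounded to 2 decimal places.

Cross-section at z=6: (-2.54,-3.01) (3.39,-2.86) (4.54,0.04) (0.91,5.67) (-0.59,6.94) (-5.67,0.91)

t = z/height = 6/16 = 0.375
s = 1 + (scale-1)·z/height = 1 + (0.96-1)·6/16 = 0.985000
θ = twist·z/height = 133°·6/16 = 49.8750° = 0.870483 rad
cos θ = 0.644457, sin θ = 0.764640 (intermediates below are computed at full precision and shown rounded to 5 d.p.)
v1: (-4,0) → rotate → (-2.57783,-3.05856) → ×s → (-2.53916,-3.01268) → (-2.54,-3.01)
v2: (0,-4.5) → rotate → (3.44088,-2.90006) → ×s → (3.38927,-2.85656) → (3.39,-2.86)
v3: (3,-3.5) → rotate → (4.60961,0.03832) → ×s → (4.54047,0.03775) → (4.54,0.04)
v4: (5,3) → rotate → (0.92837,5.75657) → ×s → (0.91444,5.67022) → (0.91,5.67)
v5: (5,5) → rotate → (-0.60091,7.04549) → ×s → (-0.59190,6.93981) → (-0.59,6.94)
v6: (-3,5) → rotate → (-5.75657,0.92837) → ×s → (-5.67022,0.91444) → (-5.67,0.91)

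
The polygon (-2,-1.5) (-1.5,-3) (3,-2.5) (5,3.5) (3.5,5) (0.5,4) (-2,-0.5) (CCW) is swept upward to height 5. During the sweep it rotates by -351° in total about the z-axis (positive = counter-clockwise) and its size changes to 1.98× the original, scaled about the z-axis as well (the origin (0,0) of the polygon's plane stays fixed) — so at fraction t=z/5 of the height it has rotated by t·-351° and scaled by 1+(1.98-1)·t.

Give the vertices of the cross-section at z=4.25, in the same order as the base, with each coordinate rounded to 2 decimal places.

Cross-section at z=4.25: (0.68,-4.53) (3.53,-5.03) (6.64,2.66) (-1.29,11.11) (-5.02,10.00) (-6.02,4.29) (-0.93,-3.66)

t = z/height = 4.25/5 = 0.85
s = 1 + (scale-1)·z/height = 1 + (1.98-1)·4.25/5 = 1.833000
θ = twist·z/height = -351°·4.25/5 = -298.3500° = -5.207190 rad
cos θ = 0.474856, sin θ = 0.880063 (intermediates below are computed at full precision and shown rounded to 5 d.p.)
v1: (-2,-1.5) → rotate → (0.37038,-2.47241) → ×s → (0.67891,-4.53193) → (0.68,-4.53)
v2: (-1.5,-3) → rotate → (1.92791,-2.74466) → ×s → (3.53385,-5.03097) → (3.53,-5.03)
v3: (3,-2.5) → rotate → (3.62473,1.45305) → ×s → (6.64413,2.66344) → (6.64,2.66)
v4: (5,3.5) → rotate → (-0.70594,6.06231) → ×s → (-1.29399,11.11222) → (-1.29,11.11)
v5: (3.5,5) → rotate → (-2.73832,5.45450) → ×s → (-5.01934,9.99810) → (-5.02,10.00)
v6: (0.5,4) → rotate → (-3.28282,2.33946) → ×s → (-6.01742,4.28823) → (-6.02,4.29)
v7: (-2,-0.5) → rotate → (-0.50968,-1.99755) → ×s → (-0.93425,-3.66152) → (-0.93,-3.66)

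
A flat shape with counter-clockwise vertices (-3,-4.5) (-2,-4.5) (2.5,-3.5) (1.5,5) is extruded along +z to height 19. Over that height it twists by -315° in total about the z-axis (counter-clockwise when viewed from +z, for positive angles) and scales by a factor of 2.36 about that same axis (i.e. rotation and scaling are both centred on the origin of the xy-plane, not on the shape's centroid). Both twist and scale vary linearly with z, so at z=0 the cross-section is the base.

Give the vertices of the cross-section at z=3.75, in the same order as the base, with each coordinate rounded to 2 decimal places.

t = z/height = 3.75/19 = 0.197368
s = 1 + (scale-1)·z/height = 1 + (2.36-1)·3.75/19 = 1.268421
θ = twist·z/height = -315°·3.75/19 = -62.1711° = -1.085090 rad
cos θ = 0.466833, sin θ = -0.884345 (intermediates below are computed at full precision and shown rounded to 5 d.p.)
v1: (-3,-4.5) → rotate → (-5.38005,0.55228) → ×s → (-6.82417,0.70053) → (-6.82,0.70)
v2: (-2,-4.5) → rotate → (-4.91322,-0.33206) → ×s → (-6.23203,-0.42119) → (-6.23,-0.42)
v3: (2.5,-3.5) → rotate → (-1.92812,-3.84478) → ×s → (-2.44567,-4.87680) → (-2.45,-4.88)
v4: (1.5,5) → rotate → (5.12198,1.00765) → ×s → (6.49682,1.27812) → (6.50,1.28)

Cross-section at z=3.75: (-6.82,0.70) (-6.23,-0.42) (-2.45,-4.88) (6.50,1.28)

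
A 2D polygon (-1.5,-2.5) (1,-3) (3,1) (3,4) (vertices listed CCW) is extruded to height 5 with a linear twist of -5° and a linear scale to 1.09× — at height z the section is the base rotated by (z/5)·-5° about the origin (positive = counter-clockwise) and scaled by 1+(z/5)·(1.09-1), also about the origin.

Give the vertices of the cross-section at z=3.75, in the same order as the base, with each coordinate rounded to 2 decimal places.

t = z/height = 3.75/5 = 0.75
s = 1 + (scale-1)·z/height = 1 + (1.09-1)·3.75/5 = 1.067500
θ = twist·z/height = -5°·3.75/5 = -3.7500° = -0.065450 rad
cos θ = 0.997859, sin θ = -0.065403 (intermediates below are computed at full precision and shown rounded to 5 d.p.)
v1: (-1.5,-2.5) → rotate → (-1.66030,-2.39654) → ×s → (-1.77237,-2.55831) → (-1.77,-2.56)
v2: (1,-3) → rotate → (0.80165,-3.05898) → ×s → (0.85576,-3.26546) → (0.86,-3.27)
v3: (3,1) → rotate → (3.05898,0.80165) → ×s → (3.26546,0.85576) → (3.27,0.86)
v4: (3,4) → rotate → (3.25519,3.79523) → ×s → (3.47491,4.05140) → (3.47,4.05)

Cross-section at z=3.75: (-1.77,-2.56) (0.86,-3.27) (3.27,0.86) (3.47,4.05)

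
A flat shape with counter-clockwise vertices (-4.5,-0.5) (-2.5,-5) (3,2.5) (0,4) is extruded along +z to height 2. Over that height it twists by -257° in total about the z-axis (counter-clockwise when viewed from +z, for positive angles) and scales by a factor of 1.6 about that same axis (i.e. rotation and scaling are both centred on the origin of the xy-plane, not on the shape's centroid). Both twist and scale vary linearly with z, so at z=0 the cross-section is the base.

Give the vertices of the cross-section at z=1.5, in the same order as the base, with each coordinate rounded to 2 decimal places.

Cross-section at z=1.5: (6.52,-0.73) (5.14,6.27) (-5.04,-2.58) (-1.28,-5.66)

t = z/height = 1.5/2 = 0.75
s = 1 + (scale-1)·z/height = 1 + (1.6-1)·1.5/2 = 1.450000
θ = twist·z/height = -257°·1.5/2 = -192.7500° = -3.364122 rad
cos θ = -0.975342, sin θ = 0.220697 (intermediates below are computed at full precision and shown rounded to 5 d.p.)
v1: (-4.5,-0.5) → rotate → (4.49939,-0.50547) → ×s → (6.52411,-0.73293) → (6.52,-0.73)
v2: (-2.5,-5) → rotate → (3.54184,4.32497) → ×s → (5.13567,6.27120) → (5.14,6.27)
v3: (3,2.5) → rotate → (-3.47777,-1.77626) → ×s → (-5.04277,-2.57558) → (-5.04,-2.58)
v4: (0,4) → rotate → (-0.88279,-3.90137) → ×s → (-1.28005,-5.65699) → (-1.28,-5.66)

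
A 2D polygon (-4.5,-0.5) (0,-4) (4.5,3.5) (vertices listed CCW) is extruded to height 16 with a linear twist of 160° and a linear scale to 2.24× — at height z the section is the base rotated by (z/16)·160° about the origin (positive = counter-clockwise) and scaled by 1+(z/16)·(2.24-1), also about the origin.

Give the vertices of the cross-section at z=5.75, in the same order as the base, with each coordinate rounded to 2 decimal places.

t = z/height = 5.75/16 = 0.359375
s = 1 + (scale-1)·z/height = 1 + (2.24-1)·5.75/16 = 1.445625
θ = twist·z/height = 160°·5.75/16 = 57.5000° = 1.003564 rad
cos θ = 0.537300, sin θ = 0.843391 (intermediates below are computed at full precision and shown rounded to 5 d.p.)
v1: (-4.5,-0.5) → rotate → (-1.99615,-4.06391) → ×s → (-2.88569,-5.87489) → (-2.89,-5.87)
v2: (0,-4) → rotate → (3.37357,-2.14920) → ×s → (4.87691,-3.10693) → (4.88,-3.11)
v3: (4.5,3.5) → rotate → (-0.53402,5.67581) → ×s → (-0.77200,8.20509) → (-0.77,8.21)

Cross-section at z=5.75: (-2.89,-5.87) (4.88,-3.11) (-0.77,8.21)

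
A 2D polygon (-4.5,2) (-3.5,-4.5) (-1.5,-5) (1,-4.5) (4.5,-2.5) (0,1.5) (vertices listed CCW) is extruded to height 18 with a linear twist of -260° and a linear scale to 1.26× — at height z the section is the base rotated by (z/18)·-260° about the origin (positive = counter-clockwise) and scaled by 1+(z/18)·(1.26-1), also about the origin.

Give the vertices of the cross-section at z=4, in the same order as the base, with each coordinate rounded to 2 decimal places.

Cross-section at z=4: (-0.75,5.15) (-6.00,0.59) (-5.32,-1.48) (-3.46,-3.43) (0.30,-5.44) (1.34,0.85)

t = z/height = 4/18 = 0.222222
s = 1 + (scale-1)·z/height = 1 + (1.26-1)·4/18 = 1.057778
θ = twist·z/height = -260°·4/18 = -57.7778° = -1.008412 rad
cos θ = 0.533204, sin θ = -0.845986 (intermediates below are computed at full precision and shown rounded to 5 d.p.)
v1: (-4.5,2) → rotate → (-0.70745,4.87335) → ×s → (-0.74832,5.15492) → (-0.75,5.15)
v2: (-3.5,-4.5) → rotate → (-5.67315,0.56153) → ×s → (-6.00094,0.59398) → (-6.00,0.59)
v3: (-1.5,-5) → rotate → (-5.02974,-1.39704) → ×s → (-5.32035,-1.47776) → (-5.32,-1.48)
v4: (1,-4.5) → rotate → (-3.27373,-3.24541) → ×s → (-3.46288,-3.43292) → (-3.46,-3.43)
v5: (4.5,-2.5) → rotate → (0.28445,-5.13995) → ×s → (0.30089,-5.43692) → (0.30,-5.44)
v6: (0,1.5) → rotate → (1.26898,0.79981) → ×s → (1.34230,0.84602) → (1.34,0.85)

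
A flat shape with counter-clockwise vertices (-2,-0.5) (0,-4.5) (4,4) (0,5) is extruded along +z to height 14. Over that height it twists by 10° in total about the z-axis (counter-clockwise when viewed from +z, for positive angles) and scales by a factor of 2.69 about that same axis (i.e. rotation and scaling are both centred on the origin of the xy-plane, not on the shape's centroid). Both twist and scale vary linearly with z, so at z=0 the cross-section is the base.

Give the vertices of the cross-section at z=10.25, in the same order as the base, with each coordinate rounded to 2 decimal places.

t = z/height = 10.25/14 = 0.732143
s = 1 + (scale-1)·z/height = 1 + (2.69-1)·10.25/14 = 2.237321
θ = twist·z/height = 10°·10.25/14 = 7.3214° = 0.127783 rad
cos θ = 0.991847, sin θ = 0.127436 (intermediates below are computed at full precision and shown rounded to 5 d.p.)
v1: (-2,-0.5) → rotate → (-1.91998,-0.75079) → ×s → (-4.29560,-1.67977) → (-4.30,-1.68)
v2: (0,-4.5) → rotate → (0.57346,-4.46331) → ×s → (1.28301,-9.98586) → (1.28,-9.99)
v3: (4,4) → rotate → (3.45765,4.47713) → ×s → (7.73586,10.01678) → (7.74,10.02)
v4: (0,5) → rotate → (-0.63718,4.95923) → ×s → (-1.42557,11.09540) → (-1.43,11.10)

Cross-section at z=10.25: (-4.30,-1.68) (1.28,-9.99) (7.74,10.02) (-1.43,11.10)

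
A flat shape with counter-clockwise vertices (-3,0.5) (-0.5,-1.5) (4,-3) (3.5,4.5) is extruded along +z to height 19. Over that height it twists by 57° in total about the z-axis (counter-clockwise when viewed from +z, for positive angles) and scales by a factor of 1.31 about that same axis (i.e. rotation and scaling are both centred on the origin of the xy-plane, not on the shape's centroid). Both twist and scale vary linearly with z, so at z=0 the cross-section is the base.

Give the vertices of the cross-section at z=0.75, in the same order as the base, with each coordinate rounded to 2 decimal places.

Cross-section at z=0.75: (-3.05,0.39) (-0.45,-1.54) (4.17,-2.88) (3.36,4.69)

t = z/height = 0.75/19 = 0.0394737
s = 1 + (scale-1)·z/height = 1 + (1.31-1)·0.75/19 = 1.012237
θ = twist·z/height = 57°·0.75/19 = 2.2500° = 0.039270 rad
cos θ = 0.999229, sin θ = 0.039260 (intermediates below are computed at full precision and shown rounded to 5 d.p.)
v1: (-3,0.5) → rotate → (-3.01732,0.38184) → ×s → (-3.05424,0.38651) → (-3.05,0.39)
v2: (-0.5,-1.5) → rotate → (-0.44072,-1.51847) → ×s → (-0.44612,-1.53705) → (-0.45,-1.54)
v3: (4,-3) → rotate → (4.11470,-2.84065) → ×s → (4.16505,-2.87541) → (4.17,-2.88)
v4: (3.5,4.5) → rotate → (3.32063,4.63394) → ×s → (3.36127,4.69064) → (3.36,4.69)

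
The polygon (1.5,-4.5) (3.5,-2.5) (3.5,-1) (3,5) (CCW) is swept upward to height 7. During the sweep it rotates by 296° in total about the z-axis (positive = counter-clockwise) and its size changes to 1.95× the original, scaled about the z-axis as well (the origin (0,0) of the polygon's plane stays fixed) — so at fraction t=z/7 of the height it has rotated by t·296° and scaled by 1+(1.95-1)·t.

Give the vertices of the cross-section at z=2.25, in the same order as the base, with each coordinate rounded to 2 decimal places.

Cross-section at z=2.25: (5.67,2.48) (2.84,4.84) (0.89,4.67) (-6.85,3.32)

t = z/height = 2.25/7 = 0.321429
s = 1 + (scale-1)·z/height = 1 + (1.95-1)·2.25/7 = 1.305357
θ = twist·z/height = 296°·2.25/7 = 95.1429° = 1.660556 rad
cos θ = -0.089639, sin θ = 0.995974 (intermediates below are computed at full precision and shown rounded to 5 d.p.)
v1: (1.5,-4.5) → rotate → (4.34743,1.89734) → ×s → (5.67494,2.47670) → (5.67,2.48)
v2: (3.5,-2.5) → rotate → (2.17620,3.71001) → ×s → (2.84072,4.84289) → (2.84,4.84)
v3: (3.5,-1) → rotate → (0.68224,3.57555) → ×s → (0.89056,4.66737) → (0.89,4.67)
v4: (3,5) → rotate → (-5.24879,2.53973) → ×s → (-6.85154,3.31525) → (-6.85,3.32)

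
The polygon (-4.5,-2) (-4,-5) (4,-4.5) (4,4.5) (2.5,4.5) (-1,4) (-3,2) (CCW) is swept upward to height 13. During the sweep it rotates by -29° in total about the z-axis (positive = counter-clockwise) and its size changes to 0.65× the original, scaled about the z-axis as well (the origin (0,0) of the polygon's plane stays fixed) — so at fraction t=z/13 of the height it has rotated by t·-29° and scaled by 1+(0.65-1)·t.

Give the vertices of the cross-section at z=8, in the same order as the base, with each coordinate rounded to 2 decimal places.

t = z/height = 8/13 = 0.615385
s = 1 + (scale-1)·z/height = 1 + (0.65-1)·8/13 = 0.784615
θ = twist·z/height = -29°·8/13 = -17.8462° = -0.311474 rad
cos θ = 0.951883, sin θ = -0.306462 (intermediates below are computed at full precision and shown rounded to 5 d.p.)
v1: (-4.5,-2) → rotate → (-4.89640,-0.52469) → ×s → (-3.84179,-0.41168) → (-3.84,-0.41)
v2: (-4,-5) → rotate → (-5.33984,-3.53357) → ×s → (-4.18972,-2.77249) → (-4.19,-2.77)
v3: (4,-4.5) → rotate → (2.42845,-5.50932) → ×s → (1.90540,-4.32270) → (1.91,-4.32)
v4: (4,4.5) → rotate → (5.18661,3.05762) → ×s → (4.06949,2.39906) → (4.07,2.40)
v5: (2.5,4.5) → rotate → (3.75879,3.51732) → ×s → (2.94920,2.75974) → (2.95,2.76)
v6: (-1,4) → rotate → (0.27397,4.11399) → ×s → (0.21496,3.22790) → (0.21,3.23)
v7: (-3,2) → rotate → (-2.24272,2.82315) → ×s → (-1.75968,2.21509) → (-1.76,2.22)

Cross-section at z=8: (-3.84,-0.41) (-4.19,-2.77) (1.91,-4.32) (4.07,2.40) (2.95,2.76) (0.21,3.23) (-1.76,2.22)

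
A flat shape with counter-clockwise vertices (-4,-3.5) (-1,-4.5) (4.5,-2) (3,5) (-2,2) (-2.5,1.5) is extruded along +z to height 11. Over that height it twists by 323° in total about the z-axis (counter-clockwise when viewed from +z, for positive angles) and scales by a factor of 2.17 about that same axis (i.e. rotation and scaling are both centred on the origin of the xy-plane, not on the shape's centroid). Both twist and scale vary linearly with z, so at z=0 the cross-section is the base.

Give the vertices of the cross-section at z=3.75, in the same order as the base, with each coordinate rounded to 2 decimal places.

t = z/height = 3.75/11 = 0.340909
s = 1 + (scale-1)·z/height = 1 + (2.17-1)·3.75/11 = 1.398864
θ = twist·z/height = 323°·3.75/11 = 110.1136° = 1.921846 rad
cos θ = -0.343883, sin θ = 0.939012 (intermediates below are computed at full precision and shown rounded to 5 d.p.)
v1: (-4,-3.5) → rotate → (4.66208,-2.55246) → ×s → (6.52161,-3.57054) → (6.52,-3.57)
v2: (-1,-4.5) → rotate → (4.56944,0.60846) → ×s → (6.39202,0.85116) → (6.39,0.85)
v3: (4.5,-2) → rotate → (0.33055,4.91332) → ×s → (0.46240,6.87307) → (0.46,6.87)
v4: (3,5) → rotate → (-5.72671,1.09762) → ×s → (-8.01089,1.53542) → (-8.01,1.54)
v5: (-2,2) → rotate → (-1.19026,-2.56579) → ×s → (-1.66501,-3.58919) → (-1.67,-3.59)
v6: (-2.5,1.5) → rotate → (-0.54881,-2.86336) → ×s → (-0.76771,-4.00544) → (-0.77,-4.01)

Cross-section at z=3.75: (6.52,-3.57) (6.39,0.85) (0.46,6.87) (-8.01,1.54) (-1.67,-3.59) (-0.77,-4.01)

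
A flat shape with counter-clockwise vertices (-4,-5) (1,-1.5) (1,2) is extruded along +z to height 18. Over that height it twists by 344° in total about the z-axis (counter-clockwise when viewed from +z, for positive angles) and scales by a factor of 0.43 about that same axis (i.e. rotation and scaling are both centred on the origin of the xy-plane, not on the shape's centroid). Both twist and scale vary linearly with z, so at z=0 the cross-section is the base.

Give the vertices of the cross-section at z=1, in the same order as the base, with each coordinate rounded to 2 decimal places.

t = z/height = 1/18 = 0.0555556
s = 1 + (scale-1)·z/height = 1 + (0.43-1)·1/18 = 0.968333
θ = twist·z/height = 344°·1/18 = 19.1111° = 0.333552 rad
cos θ = 0.944885, sin θ = 0.327401 (intermediates below are computed at full precision and shown rounded to 5 d.p.)
v1: (-4,-5) → rotate → (-2.14254,-6.03403) → ×s → (-2.07469,-5.84295) → (-2.07,-5.84)
v2: (1,-1.5) → rotate → (1.43599,-1.08993) → ×s → (1.39051,-1.05541) → (1.39,-1.06)
v3: (1,2) → rotate → (0.29008,2.21717) → ×s → (0.28090,2.14696) → (0.28,2.15)

Cross-section at z=1: (-2.07,-5.84) (1.39,-1.06) (0.28,2.15)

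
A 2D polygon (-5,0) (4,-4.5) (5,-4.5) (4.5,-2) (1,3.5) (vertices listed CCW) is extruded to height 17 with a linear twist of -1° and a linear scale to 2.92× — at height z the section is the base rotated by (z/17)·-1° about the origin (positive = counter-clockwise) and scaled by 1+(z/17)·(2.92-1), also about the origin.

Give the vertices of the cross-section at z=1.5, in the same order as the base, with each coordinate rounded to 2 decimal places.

t = z/height = 1.5/17 = 0.0882353
s = 1 + (scale-1)·z/height = 1 + (2.92-1)·1.5/17 = 1.169412
θ = twist·z/height = -1°·1.5/17 = -0.0882° = -0.001540 rad
cos θ = 0.999999, sin θ = -0.001540 (intermediates below are computed at full precision and shown rounded to 5 d.p.)
v1: (-5,0) → rotate → (-4.99999,0.00770) → ×s → (-5.84705,0.00900) → (-5.85,0.01)
v2: (4,-4.5) → rotate → (3.99307,-4.50615) → ×s → (4.66954,-5.26955) → (4.67,-5.27)
v3: (5,-4.5) → rotate → (4.99306,-4.50769) → ×s → (5.83895,-5.27135) → (5.84,-5.27)
v4: (4.5,-2) → rotate → (4.49691,-2.00693) → ×s → (5.25874,-2.34692) → (5.26,-2.35)
v5: (1,3.5) → rotate → (1.00539,3.49846) → ×s → (1.17571,4.09114) → (1.18,4.09)

Cross-section at z=1.5: (-5.85,0.01) (4.67,-5.27) (5.84,-5.27) (5.26,-2.35) (1.18,4.09)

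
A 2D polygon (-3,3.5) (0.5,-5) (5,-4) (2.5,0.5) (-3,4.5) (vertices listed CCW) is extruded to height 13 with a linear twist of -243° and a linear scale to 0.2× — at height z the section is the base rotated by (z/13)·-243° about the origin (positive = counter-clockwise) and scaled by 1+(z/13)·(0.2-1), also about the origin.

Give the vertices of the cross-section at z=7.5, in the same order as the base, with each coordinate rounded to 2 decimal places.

Cross-section at z=7.5: (2.45,-0.41) (-1.93,1.90) (-3.45,-0.07) (-0.86,-1.07) (2.79,-0.83)

t = z/height = 7.5/13 = 0.576923
s = 1 + (scale-1)·z/height = 1 + (0.2-1)·7.5/13 = 0.538462
θ = twist·z/height = -243°·7.5/13 = -140.1923° = -2.446817 rad
cos θ = -0.768198, sin θ = -0.640213 (intermediates below are computed at full precision and shown rounded to 5 d.p.)
v1: (-3,3.5) → rotate → (4.54534,-0.76805) → ×s → (2.44749,-0.41357) → (2.45,-0.41)
v2: (0.5,-5) → rotate → (-3.58516,3.52088) → ×s → (-1.93047,1.89586) → (-1.93,1.90)
v3: (5,-4) → rotate → (-6.40184,-0.12827) → ×s → (-3.44714,-0.06907) → (-3.45,-0.07)
v4: (2.5,0.5) → rotate → (-1.60039,-1.98463) → ×s → (-0.86175,-1.06865) → (-0.86,-1.07)
v5: (-3,4.5) → rotate → (5.18555,-1.53625) → ×s → (2.79222,-0.82721) → (2.79,-0.83)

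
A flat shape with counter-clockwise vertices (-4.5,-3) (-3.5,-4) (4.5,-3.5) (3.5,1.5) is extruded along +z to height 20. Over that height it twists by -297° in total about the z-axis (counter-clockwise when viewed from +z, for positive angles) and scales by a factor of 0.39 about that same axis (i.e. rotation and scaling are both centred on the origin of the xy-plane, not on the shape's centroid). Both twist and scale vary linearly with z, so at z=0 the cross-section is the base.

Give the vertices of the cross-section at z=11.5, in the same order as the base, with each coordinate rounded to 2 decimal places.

Cross-section at z=11.5: (2.57,2.39) (1.83,2.93) (-3.25,1.77) (-2.09,-1.33)

t = z/height = 11.5/20 = 0.575
s = 1 + (scale-1)·z/height = 1 + (0.39-1)·11.5/20 = 0.649250
θ = twist·z/height = -297°·11.5/20 = -170.7750° = -2.980586 rad
cos θ = -0.987066, sin θ = -0.160312 (intermediates below are computed at full precision and shown rounded to 5 d.p.)
v1: (-4.5,-3) → rotate → (3.96086,3.68260) → ×s → (2.57159,2.39093) → (2.57,2.39)
v2: (-3.5,-4) → rotate → (2.81348,4.50936) → ×s → (1.82666,2.92770) → (1.83,2.93)
v3: (4.5,-3.5) → rotate → (-5.00289,2.73333) → ×s → (-3.24813,1.77461) → (-3.25,1.77)
v4: (3.5,1.5) → rotate → (-3.21426,-2.04169) → ×s → (-2.08686,-1.32557) → (-2.09,-1.33)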